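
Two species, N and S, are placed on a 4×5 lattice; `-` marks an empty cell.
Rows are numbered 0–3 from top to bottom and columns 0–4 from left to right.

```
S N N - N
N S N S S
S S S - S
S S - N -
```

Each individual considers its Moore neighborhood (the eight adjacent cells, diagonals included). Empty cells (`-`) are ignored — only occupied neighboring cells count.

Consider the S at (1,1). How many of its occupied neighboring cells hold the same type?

Occupied neighbors of (1,1): (0,0)=S, (0,1)=N, (0,2)=N, (1,0)=N, (1,2)=N, (2,0)=S, (2,1)=S, (2,2)=S.
Same type (S): 4 of 8.

4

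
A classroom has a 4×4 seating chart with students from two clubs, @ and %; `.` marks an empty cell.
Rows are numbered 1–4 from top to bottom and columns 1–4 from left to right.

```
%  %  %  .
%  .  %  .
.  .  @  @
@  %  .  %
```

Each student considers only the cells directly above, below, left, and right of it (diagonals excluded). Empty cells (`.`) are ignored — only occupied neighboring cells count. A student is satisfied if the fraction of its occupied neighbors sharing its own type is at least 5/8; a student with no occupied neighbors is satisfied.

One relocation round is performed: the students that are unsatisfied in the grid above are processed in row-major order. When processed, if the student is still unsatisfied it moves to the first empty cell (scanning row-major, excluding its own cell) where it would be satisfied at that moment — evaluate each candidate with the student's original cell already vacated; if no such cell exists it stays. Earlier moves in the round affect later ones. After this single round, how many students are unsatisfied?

1

Initially unsatisfied (in order): (2,3), (3,3), (3,4), (4,1), (4,2), (4,4).
  (2,3) → (1,4).
  (3,3): now satisfied by earlier moves; stays.
  (3,4): no empty cell satisfies it; stays.
  (4,1): no empty cell satisfies it; stays.
  (4,2) → (2,2).
  (4,4) → (2,3).
Resulting grid:
% % % %
% % % .
. . @ @
@ . . .
Unsatisfied now: (3,3).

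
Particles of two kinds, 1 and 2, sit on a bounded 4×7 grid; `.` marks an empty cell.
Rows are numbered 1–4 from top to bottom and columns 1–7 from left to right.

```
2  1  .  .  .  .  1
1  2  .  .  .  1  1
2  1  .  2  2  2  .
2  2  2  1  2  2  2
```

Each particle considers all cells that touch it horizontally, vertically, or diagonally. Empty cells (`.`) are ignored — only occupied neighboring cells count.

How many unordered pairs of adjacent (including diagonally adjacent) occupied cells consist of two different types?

Scan each occupied cell's neighbors to the right and below (and the two forward diagonals) so each pair is counted once.
Row 1: 2(1,1)–1(1,2)≠ 2(1,1)–1(2,1)≠ 2(1,1)–2(2,2)= 1(1,2)–2(2,2)≠ 1(1,2)–1(2,1)= 1(1,7)–1(2,7)= 1(1,7)–1(2,6)=  → 3/7 unlike.
Row 2: 1(2,1)–2(2,2)≠ 1(2,1)–2(3,1)≠ 1(2,1)–1(3,2)= 2(2,2)–1(3,2)≠ 2(2,2)–2(3,1)= 1(2,6)–1(2,7)= 1(2,6)–2(3,6)≠ 1(2,6)–2(3,5)≠ 1(2,7)–2(3,6)≠  → 6/9 unlike.
Row 3: 2(3,1)–1(3,2)≠ 2(3,1)–2(4,1)= 2(3,1)–2(4,2)= 1(3,2)–2(4,2)≠ 1(3,2)–2(4,3)≠ 1(3,2)–2(4,1)≠ 2(3,4)–2(3,5)= 2(3,4)–1(4,4)≠ 2(3,4)–2(4,5)= 2(3,4)–2(4,3)= 2(3,5)–2(3,6)= 2(3,5)–2(4,5)= 2(3,5)–2(4,6)= 2(3,5)–1(4,4)≠ 2(3,6)–2(4,6)= 2(3,6)–2(4,7)= 2(3,6)–2(4,5)=  → 6/17 unlike.
Row 4: 2(4,1)–2(4,2)= 2(4,2)–2(4,3)= 2(4,3)–1(4,4)≠ 1(4,4)–2(4,5)≠ 2(4,5)–2(4,6)= 2(4,6)–2(4,7)=  → 2/6 unlike.
Total adjacent occupied pairs: 39; unlike-type pairs: 17.

17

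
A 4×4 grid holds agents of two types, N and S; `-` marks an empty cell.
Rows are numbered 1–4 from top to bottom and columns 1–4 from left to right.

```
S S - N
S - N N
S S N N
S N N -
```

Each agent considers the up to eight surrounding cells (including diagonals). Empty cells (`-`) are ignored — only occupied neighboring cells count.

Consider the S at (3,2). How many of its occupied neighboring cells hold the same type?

Occupied neighbors of (3,2): (2,1)=S, (2,3)=N, (3,1)=S, (3,3)=N, (4,1)=S, (4,2)=N, (4,3)=N.
Same type (S): 3 of 7.

3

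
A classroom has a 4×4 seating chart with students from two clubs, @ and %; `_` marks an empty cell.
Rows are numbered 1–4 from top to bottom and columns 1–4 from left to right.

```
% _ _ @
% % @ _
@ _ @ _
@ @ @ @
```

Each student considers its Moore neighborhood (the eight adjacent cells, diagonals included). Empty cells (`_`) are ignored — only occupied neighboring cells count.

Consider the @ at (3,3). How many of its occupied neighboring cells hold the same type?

4

Occupied neighbors of (3,3): (2,2)=%, (2,3)=@, (4,2)=@, (4,3)=@, (4,4)=@.
Same type (@): 4 of 5.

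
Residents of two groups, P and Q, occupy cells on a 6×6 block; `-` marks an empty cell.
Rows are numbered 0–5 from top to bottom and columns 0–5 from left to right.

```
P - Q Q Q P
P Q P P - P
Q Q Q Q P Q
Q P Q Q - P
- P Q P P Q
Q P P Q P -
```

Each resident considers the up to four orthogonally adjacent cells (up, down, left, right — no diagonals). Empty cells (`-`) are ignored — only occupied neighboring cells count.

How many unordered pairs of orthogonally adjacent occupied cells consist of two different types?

25

Scan each occupied cell's neighbors to the right and below so each pair is counted once.
Row 0: P(0,0)–P(1,0)= Q(0,2)–Q(0,3)= Q(0,2)–P(1,2)≠ Q(0,3)–Q(0,4)= Q(0,3)–P(1,3)≠ Q(0,4)–P(0,5)≠ P(0,5)–P(1,5)=  → 3/7 unlike.
Row 1: P(1,0)–Q(1,1)≠ P(1,0)–Q(2,0)≠ Q(1,1)–P(1,2)≠ Q(1,1)–Q(2,1)= P(1,2)–P(1,3)= P(1,2)–Q(2,2)≠ P(1,3)–Q(2,3)≠ P(1,5)–Q(2,5)≠  → 6/8 unlike.
Row 2: Q(2,0)–Q(2,1)= Q(2,0)–Q(3,0)= Q(2,1)–Q(2,2)= Q(2,1)–P(3,1)≠ Q(2,2)–Q(2,3)= Q(2,2)–Q(3,2)= Q(2,3)–P(2,4)≠ Q(2,3)–Q(3,3)= P(2,4)–Q(2,5)≠ Q(2,5)–P(3,5)≠  → 4/10 unlike.
Row 3: Q(3,0)–P(3,1)≠ P(3,1)–Q(3,2)≠ P(3,1)–P(4,1)= Q(3,2)–Q(3,3)= Q(3,2)–Q(4,2)= Q(3,3)–P(4,3)≠ P(3,5)–Q(4,5)≠  → 4/7 unlike.
Row 4: P(4,1)–Q(4,2)≠ P(4,1)–P(5,1)= Q(4,2)–P(4,3)≠ Q(4,2)–P(5,2)≠ P(4,3)–P(4,4)= P(4,3)–Q(5,3)≠ P(4,4)–Q(4,5)≠ P(4,4)–P(5,4)=  → 5/8 unlike.
Row 5: Q(5,0)–P(5,1)≠ P(5,1)–P(5,2)= P(5,2)–Q(5,3)≠ Q(5,3)–P(5,4)≠  → 3/4 unlike.
Total adjacent occupied pairs: 44; unlike-type pairs: 25.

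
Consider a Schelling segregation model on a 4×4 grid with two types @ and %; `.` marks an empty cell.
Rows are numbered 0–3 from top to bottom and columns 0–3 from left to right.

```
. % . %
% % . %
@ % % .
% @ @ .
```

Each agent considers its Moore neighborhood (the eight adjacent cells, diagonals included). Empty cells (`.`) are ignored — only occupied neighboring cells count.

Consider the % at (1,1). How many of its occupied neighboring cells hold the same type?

Occupied neighbors of (1,1): (0,1)=%, (1,0)=%, (2,0)=@, (2,1)=%, (2,2)=%.
Same type (%): 4 of 5.

4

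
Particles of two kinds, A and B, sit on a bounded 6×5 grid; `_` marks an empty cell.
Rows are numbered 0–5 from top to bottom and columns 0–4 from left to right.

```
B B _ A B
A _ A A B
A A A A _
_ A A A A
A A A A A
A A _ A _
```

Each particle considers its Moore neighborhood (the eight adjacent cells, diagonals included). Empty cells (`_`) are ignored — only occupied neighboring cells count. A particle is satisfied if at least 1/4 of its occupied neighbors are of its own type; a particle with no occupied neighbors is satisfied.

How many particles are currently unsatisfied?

(0,0)B 1/2 ✓
(0,1)B 1/3 ✓
(0,3)A 2/4 ✓
(0,4)B 1/3 ✓
(1,0)A 2/4 ✓
(1,2)A 5/6 ✓
(1,3)A 4/6 ✓
(1,4)B 1/4 ✓
(2,0)A 3/3 ✓
(2,1)A 6/6 ✓
(2,2)A 7/7 ✓
(2,3)A 6/7 ✓
(3,1)A 7/7 ✓
(3,2)A 8/8 ✓
(3,3)A 7/7 ✓
(3,4)A 4/4 ✓
(4,0)A 4/4 ✓
(4,1)A 6/6 ✓
(4,2)A 7/7 ✓
(4,3)A 6/6 ✓
(4,4)A 4/4 ✓
(5,0)A 3/3 ✓
(5,1)A 4/4 ✓
(5,3)A 3/3 ✓
Every one meets the threshold.

0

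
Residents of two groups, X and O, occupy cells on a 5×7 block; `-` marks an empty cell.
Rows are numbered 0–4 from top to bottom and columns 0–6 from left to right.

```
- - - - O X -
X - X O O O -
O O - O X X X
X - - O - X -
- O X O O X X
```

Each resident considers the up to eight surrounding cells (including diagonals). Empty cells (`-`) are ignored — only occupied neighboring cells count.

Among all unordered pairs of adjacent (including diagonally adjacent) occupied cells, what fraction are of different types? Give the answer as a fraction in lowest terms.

Scan each occupied cell's neighbors to the right and below (and the two forward diagonals) so each pair is counted once.
From row 0: 3 unlike of 6 pairs (running 3/6).
From row 1: 11 unlike of 15 pairs (running 14/21).
From row 2: 4 unlike of 11 pairs (running 18/32).
From row 3: 3 unlike of 7 pairs (running 21/39).
From row 4: 3 unlike of 5 pairs (running 24/44).
Total adjacent occupied pairs: 44; unlike-type pairs: 24.
24/44 reduces to 6/11.

6/11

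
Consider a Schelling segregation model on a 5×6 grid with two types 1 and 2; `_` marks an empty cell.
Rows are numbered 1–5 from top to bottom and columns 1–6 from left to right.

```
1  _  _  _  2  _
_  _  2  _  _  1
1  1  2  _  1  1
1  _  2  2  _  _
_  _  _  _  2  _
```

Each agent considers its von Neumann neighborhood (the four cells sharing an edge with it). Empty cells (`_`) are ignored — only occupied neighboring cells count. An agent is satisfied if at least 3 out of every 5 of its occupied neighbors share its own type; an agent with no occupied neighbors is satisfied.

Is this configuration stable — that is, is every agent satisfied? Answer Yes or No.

No

(1,1)1 0/0 ok
(1,5)2 0/0 ok
(2,3)2 1/1 ok
(2,6)1 1/1 ok
(3,1)1 2/2 ok
(3,2)1 1/2 unhappy
(3,3)2 2/3 ok
(3,5)1 1/1 ok
(3,6)1 2/2 ok
(4,1)1 1/1 ok
(4,3)2 2/2 ok
(4,4)2 1/1 ok
(5,5)2 0/0 ok
For instance (3,2) has only 1/2 same-type neighbors, below 3/5.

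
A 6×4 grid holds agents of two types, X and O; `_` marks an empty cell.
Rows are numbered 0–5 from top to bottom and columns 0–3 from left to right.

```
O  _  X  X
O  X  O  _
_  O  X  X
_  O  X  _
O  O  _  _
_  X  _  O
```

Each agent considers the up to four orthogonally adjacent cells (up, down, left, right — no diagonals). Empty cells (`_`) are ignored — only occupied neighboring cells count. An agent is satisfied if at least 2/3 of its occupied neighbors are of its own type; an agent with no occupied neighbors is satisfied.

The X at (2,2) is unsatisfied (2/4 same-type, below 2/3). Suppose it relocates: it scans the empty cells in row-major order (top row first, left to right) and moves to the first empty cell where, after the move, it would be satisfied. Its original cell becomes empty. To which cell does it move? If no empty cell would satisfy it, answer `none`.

Vacating (2,2). Empty cells in order:
  (0,1): 2/3 same-type → satisfied — stop here.

(0,1)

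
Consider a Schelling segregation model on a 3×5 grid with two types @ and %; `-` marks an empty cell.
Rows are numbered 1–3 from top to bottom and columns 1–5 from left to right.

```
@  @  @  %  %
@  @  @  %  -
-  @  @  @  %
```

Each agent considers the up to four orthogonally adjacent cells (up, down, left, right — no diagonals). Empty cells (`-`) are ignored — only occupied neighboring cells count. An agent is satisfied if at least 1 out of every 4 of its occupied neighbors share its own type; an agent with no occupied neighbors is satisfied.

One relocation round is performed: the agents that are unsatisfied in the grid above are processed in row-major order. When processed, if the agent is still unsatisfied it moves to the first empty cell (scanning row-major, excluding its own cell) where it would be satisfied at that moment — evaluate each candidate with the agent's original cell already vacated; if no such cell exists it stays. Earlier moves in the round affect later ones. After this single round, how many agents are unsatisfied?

Initially unsatisfied (in order): (3,5).
  (3,5) → (2,5).
Resulting grid:
@ @ @ % %
@ @ @ % %
- @ @ @ -
All satisfied now.

0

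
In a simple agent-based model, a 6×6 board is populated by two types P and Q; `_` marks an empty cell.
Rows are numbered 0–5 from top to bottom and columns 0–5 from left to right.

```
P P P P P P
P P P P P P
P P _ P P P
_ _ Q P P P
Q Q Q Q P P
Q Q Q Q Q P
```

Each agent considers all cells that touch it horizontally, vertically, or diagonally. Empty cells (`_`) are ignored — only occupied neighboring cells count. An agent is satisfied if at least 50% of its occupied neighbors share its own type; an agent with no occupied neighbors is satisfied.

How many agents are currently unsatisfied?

1

Row 0: (0,0)P 3/3 ok · (0,1)P 5/5 ok · (0,2)P 5/5 ok · (0,3)P 5/5 ok · (0,4)P 5/5 ok · (0,5)P 3/3 ok
Row 1: (1,0)P 5/5 ok · (1,1)P 7/7 ok · (1,2)P 7/7 ok · (1,3)P 7/7 ok · (1,4)P 8/8 ok · (1,5)P 5/5 ok
Row 2: (2,0)P 3/3 ok · (2,1)P 4/5 ok · (2,3)P 6/7 ok · (2,4)P 8/8 ok · (2,5)P 5/5 ok
Row 3: (3,2)Q 3/6 ok · (3,3)P 4/7 ok · (3,4)P 7/8 ok · (3,5)P 5/5 ok
Row 4: (4,0)Q 3/3 ok · (4,1)Q 6/6 ok · (4,2)Q 6/7 ok · (4,3)Q 5/8 ok · (4,4)P 5/8 ok · (4,5)P 4/5 ok
Row 5: (5,0)Q 3/3 ok · (5,1)Q 5/5 ok · (5,2)Q 5/5 ok · (5,3)Q 4/5 ok · (5,4)Q 2/5 unhappy · (5,5)P 2/3 ok
Unsatisfied: (5,4) — 1 in total.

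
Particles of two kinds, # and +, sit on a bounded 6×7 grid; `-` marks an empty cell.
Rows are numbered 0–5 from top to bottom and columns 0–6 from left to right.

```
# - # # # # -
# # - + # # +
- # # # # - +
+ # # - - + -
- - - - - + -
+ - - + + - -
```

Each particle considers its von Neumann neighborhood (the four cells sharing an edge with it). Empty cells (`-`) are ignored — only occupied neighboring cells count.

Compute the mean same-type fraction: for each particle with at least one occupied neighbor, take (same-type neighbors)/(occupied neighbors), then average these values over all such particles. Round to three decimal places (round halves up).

0.822

Row 0: (0,0)# 1/1 · (0,2)# 1/1 · (0,3)# 2/3 · (0,4)# 3/3 · (0,5)# 2/2
Row 1: (1,0)# 2/2 · (1,1)# 2/2 · (1,3)+ 0/3 · (1,4)# 3/4 · (1,5)# 2/3 · (1,6)+ 1/2
Row 2: (2,1)# 3/3 · (2,2)# 3/3 · (2,3)# 2/3 · (2,4)# 2/2 · (2,6)+ 1/1
Row 3: (3,0)+ 0/1 · (3,1)# 2/3 · (3,2)# 2/2 · (3,5)+ 1/1
Row 4: (4,5)+ 1/1
Row 5: (5,0)+ — no occupied neighbors · (5,3)+ 1/1 · (5,4)+ 1/1
Sum over 23 particles: 1/1 + 1/1 + 2/3 + 3/3 + 2/2 + 2/2 + 2/2 + 0/3 + 3/4 + 2/3 + 1/2 + 3/3 + 3/3 + 2/3 + 2/2 + 1/1 + 0/1 + 2/3 + 2/2 + 1/1 + 1/1 + 1/1 + 1/1 = 227/12; mean = 227/12 ÷ 23 = 227/276 = 0.822463… → 0.822.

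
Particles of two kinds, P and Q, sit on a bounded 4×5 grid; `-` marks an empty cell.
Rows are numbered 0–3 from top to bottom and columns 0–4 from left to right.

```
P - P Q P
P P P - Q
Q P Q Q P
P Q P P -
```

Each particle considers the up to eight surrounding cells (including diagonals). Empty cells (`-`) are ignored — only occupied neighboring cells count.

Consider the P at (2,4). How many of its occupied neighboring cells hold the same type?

1

Occupied neighbors of (2,4): (1,4)=Q, (2,3)=Q, (3,3)=P.
Same type (P): 1 of 3.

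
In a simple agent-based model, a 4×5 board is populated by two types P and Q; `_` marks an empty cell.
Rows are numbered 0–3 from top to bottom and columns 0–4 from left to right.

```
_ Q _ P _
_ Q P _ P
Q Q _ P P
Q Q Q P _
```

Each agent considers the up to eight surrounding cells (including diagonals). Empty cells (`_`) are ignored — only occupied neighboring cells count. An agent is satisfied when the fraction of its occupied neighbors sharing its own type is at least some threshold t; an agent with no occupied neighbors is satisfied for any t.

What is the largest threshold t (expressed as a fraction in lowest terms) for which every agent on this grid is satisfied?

Row 0: (0,1)Q 1/2 · (0,3)P 2/2
Row 1: (1,1)Q 3/4 · (1,2)P 2/5 · (1,4)P 3/3
Row 2: (2,0)Q 4/4 · (2,1)Q 5/6 · (2,3)P 4/5 · (2,4)P 3/3
Row 3: (3,0)Q 3/3 · (3,1)Q 4/4 · (3,2)Q 2/4 · (3,3)P 2/3
The smallest same-type fraction is 2/5 at (1,2), which reduces to 2/5. Any threshold above that leaves this agent unsatisfied.

2/5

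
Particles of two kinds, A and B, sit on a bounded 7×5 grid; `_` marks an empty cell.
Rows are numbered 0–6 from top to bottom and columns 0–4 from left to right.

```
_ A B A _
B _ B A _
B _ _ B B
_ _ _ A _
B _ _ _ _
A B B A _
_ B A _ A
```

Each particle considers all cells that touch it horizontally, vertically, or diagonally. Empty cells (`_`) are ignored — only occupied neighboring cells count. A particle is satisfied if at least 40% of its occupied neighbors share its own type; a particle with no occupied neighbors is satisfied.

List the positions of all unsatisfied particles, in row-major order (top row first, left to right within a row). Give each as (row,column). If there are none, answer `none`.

(0,1)A 0/3 not
(0,2)B 1/4 not
(0,3)A 1/3 not
(1,0)B 1/2 satisfied
(1,2)B 2/5 satisfied
(1,3)A 1/5 not
(2,0)B 1/1 satisfied
(2,3)B 2/4 satisfied
(2,4)B 1/3 not
(3,3)A 0/2 not
(4,0)B 1/2 satisfied
(5,0)A 0/3 not
(5,1)B 3/5 satisfied
(5,2)B 2/4 satisfied
(5,3)A 2/3 satisfied
(6,1)B 2/4 satisfied
(6,2)A 1/4 not
(6,4)A 1/1 satisfied

(0,1), (0,2), (0,3), (1,3), (2,4), (3,3), (5,0), (6,2)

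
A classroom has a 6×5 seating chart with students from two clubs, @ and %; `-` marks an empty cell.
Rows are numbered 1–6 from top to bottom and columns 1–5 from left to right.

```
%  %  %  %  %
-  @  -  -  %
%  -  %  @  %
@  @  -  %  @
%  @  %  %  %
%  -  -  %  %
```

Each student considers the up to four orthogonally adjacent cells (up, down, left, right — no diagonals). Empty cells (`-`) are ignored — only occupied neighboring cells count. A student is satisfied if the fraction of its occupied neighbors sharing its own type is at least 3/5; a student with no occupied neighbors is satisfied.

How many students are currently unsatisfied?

(1,1)% 1/1 ok
(1,2)% 2/3 ok
(1,3)% 2/2 ok
(1,4)% 2/2 ok
(1,5)% 2/2 ok
(2,2)@ 0/1 unhappy
(2,5)% 2/2 ok
(3,1)% 0/1 unhappy
(3,3)% 0/1 unhappy
(3,4)@ 0/3 unhappy
(3,5)% 1/3 unhappy
(4,1)@ 1/3 unhappy
(4,2)@ 2/2 ok
(4,4)% 1/3 unhappy
(4,5)@ 0/3 unhappy
(5,1)% 1/3 unhappy
(5,2)@ 1/3 unhappy
(5,3)% 1/2 unhappy
(5,4)% 4/4 ok
(5,5)% 2/3 ok
(6,1)% 1/1 ok
(6,4)% 2/2 ok
(6,5)% 2/2 ok
Unsatisfied: (2,2), (3,1), (3,3), (3,4), (3,5), (4,1), (4,4), (4,5), (5,1), (5,2), (5,3) — 11 in total.

11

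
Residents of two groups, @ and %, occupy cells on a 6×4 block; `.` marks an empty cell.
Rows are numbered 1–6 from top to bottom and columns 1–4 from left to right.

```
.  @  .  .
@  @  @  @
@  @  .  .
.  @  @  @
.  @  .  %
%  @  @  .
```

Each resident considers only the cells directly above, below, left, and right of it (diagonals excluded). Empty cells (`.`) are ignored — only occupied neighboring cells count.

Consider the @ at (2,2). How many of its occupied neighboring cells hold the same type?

4

Occupied neighbors of (2,2): (1,2)=@, (3,2)=@, (2,1)=@, (2,3)=@.
Same type (@): 4 of 4.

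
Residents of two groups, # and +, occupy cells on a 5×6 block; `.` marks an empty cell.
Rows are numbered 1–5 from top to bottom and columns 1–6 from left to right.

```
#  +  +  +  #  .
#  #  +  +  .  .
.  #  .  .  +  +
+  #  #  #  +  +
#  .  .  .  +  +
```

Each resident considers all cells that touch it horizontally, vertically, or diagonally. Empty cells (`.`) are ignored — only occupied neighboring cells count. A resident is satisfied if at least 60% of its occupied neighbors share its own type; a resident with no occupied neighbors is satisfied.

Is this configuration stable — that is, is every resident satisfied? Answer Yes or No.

(1,1)# 2/3 ok
(1,2)+ 2/5 unhappy
(1,3)+ 4/5 ok
(1,4)+ 3/4 ok
(1,5)# 0/2 unhappy
(2,1)# 3/4 ok
(2,2)# 3/6 unhappy
(2,3)+ 4/6 ok
(2,4)+ 4/5 ok
(3,2)# 4/6 ok
(3,5)+ 4/5 ok
(3,6)+ 3/3 ok
(4,1)+ 0/3 unhappy
(4,2)# 3/4 ok
(4,3)# 3/3 ok
(4,4)# 1/4 unhappy
(4,5)+ 5/6 ok
(4,6)+ 5/5 ok
(5,1)# 1/2 unhappy
(5,5)+ 3/4 ok
(5,6)+ 3/3 ok
For instance (1,2) has only 2/5 same-type neighbors, below 3/5.

No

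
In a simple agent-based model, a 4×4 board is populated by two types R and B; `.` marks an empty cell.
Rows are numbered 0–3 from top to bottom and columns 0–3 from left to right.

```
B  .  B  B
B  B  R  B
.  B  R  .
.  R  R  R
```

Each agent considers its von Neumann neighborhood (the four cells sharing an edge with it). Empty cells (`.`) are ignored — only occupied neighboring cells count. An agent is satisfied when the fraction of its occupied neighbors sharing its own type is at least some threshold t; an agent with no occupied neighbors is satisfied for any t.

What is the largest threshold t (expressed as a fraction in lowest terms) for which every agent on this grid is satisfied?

Row 0: (0,0)B 1/1 · (0,2)B 1/2 · (0,3)B 2/2
Row 1: (1,0)B 2/2 · (1,1)B 2/3 · (1,2)R 1/4 · (1,3)B 1/2
Row 2: (2,1)B 1/3 · (2,2)R 2/3
Row 3: (3,1)R 1/2 · (3,2)R 3/3 · (3,3)R 1/1
The smallest same-type fraction is 1/4 at (1,2), which reduces to 1/4. Any threshold above that leaves this agent unsatisfied.

1/4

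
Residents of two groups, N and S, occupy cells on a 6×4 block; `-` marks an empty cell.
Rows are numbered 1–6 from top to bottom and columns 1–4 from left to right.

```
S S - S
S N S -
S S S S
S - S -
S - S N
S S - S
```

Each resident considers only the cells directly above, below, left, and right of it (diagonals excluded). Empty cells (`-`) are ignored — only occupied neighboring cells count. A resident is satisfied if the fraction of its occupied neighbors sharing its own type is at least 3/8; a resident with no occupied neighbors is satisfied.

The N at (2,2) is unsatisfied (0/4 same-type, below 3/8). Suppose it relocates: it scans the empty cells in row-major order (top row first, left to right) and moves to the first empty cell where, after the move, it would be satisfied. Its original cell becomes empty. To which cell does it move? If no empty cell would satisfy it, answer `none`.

Vacating (2,2). Empty cells in order:
  (1,3): 0/3 same-type → still unsatisfied.
  (2,4): 0/3 same-type → still unsatisfied.
  (4,2): 0/3 same-type → still unsatisfied.
  (4,4): 1/3 same-type → still unsatisfied.
  (5,2): 0/3 same-type → still unsatisfied.
  (6,3): 0/3 same-type → still unsatisfied.

none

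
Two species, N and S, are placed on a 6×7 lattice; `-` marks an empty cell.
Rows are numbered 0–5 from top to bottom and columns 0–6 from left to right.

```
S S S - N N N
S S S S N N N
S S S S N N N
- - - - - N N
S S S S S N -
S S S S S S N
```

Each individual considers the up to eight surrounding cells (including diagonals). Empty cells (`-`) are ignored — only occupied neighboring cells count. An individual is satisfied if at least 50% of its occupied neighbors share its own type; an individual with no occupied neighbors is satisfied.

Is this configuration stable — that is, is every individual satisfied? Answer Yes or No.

(0,0)S 3/3 ✓
(0,1)S 5/5 ✓
(0,2)S 4/4 ✓
(0,4)N 3/4 ✓
(0,5)N 5/5 ✓
(0,6)N 3/3 ✓
(1,0)S 5/5 ✓
(1,1)S 8/8 ✓
(1,2)S 7/7 ✓
(1,3)S 4/7 ✓
(1,4)N 5/7 ✓
(1,5)N 8/8 ✓
(1,6)N 5/5 ✓
(2,0)S 3/3 ✓
(2,1)S 5/5 ✓
(2,2)S 5/5 ✓
(2,3)S 3/5 ✓
(2,4)N 4/6 ✓
(2,5)N 7/7 ✓
(2,6)N 5/5 ✓
(3,5)N 5/6 ✓
(3,6)N 4/4 ✓
(4,0)S 3/3 ✓
(4,1)S 5/5 ✓
(4,2)S 5/5 ✓
(4,3)S 5/5 ✓
(4,4)S 4/6 ✓
(4,5)N 3/6 ✓
(5,0)S 3/3 ✓
(5,1)S 5/5 ✓
(5,2)S 5/5 ✓
(5,3)S 5/5 ✓
(5,4)S 4/5 ✓
(5,5)S 2/4 ✓
(5,6)N 1/2 ✓
All meet the threshold, so the configuration is stable.

Yes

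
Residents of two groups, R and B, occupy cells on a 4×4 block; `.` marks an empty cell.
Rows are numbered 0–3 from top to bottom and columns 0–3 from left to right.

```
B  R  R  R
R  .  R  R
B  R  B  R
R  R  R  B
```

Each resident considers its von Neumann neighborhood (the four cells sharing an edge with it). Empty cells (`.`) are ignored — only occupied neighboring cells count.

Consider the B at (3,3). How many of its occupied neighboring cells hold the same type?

0

Occupied neighbors of (3,3): (2,3)=R, (3,2)=R.
Same type (B): 0 of 2.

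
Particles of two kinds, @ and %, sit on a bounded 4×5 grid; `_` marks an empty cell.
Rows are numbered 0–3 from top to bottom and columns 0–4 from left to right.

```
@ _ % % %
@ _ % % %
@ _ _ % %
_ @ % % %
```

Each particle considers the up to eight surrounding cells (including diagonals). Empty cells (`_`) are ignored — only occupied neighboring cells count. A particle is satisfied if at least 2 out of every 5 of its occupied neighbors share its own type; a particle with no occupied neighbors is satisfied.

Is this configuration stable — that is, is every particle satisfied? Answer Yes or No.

Yes

(0,0)@ 1/1 satisfied
(0,2)% 3/3 satisfied
(0,3)% 5/5 satisfied
(0,4)% 3/3 satisfied
(1,0)@ 2/2 satisfied
(1,2)% 4/4 satisfied
(1,3)% 7/7 satisfied
(1,4)% 5/5 satisfied
(2,0)@ 2/2 satisfied
(2,3)% 7/7 satisfied
(2,4)% 5/5 satisfied
(3,1)@ 1/2 satisfied
(3,2)% 2/3 satisfied
(3,3)% 4/4 satisfied
(3,4)% 3/3 satisfied
All meet the threshold, so the configuration is stable.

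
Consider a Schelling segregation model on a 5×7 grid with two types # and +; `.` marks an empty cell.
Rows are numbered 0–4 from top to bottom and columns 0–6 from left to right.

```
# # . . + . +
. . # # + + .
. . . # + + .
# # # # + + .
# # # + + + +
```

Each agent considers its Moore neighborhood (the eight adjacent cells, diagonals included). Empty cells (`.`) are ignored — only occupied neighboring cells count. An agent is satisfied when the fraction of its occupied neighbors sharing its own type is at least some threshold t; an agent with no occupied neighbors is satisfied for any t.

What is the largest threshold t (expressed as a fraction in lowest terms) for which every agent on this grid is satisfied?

2/5

Row 0: (0,0)# 1/1 · (0,1)# 2/2 · (0,4)+ 2/3 · (0,6)+ 1/1
Row 1: (1,2)# 3/3 · (1,3)# 2/5 · (1,4)+ 4/6 · (1,5)+ 5/5
Row 2: (2,3)# 4/7 · (2,4)+ 5/8 · (2,5)+ 5/5
Row 3: (3,0)# 3/3 · (3,1)# 5/5 · (3,2)# 5/6 · (3,3)# 3/7 · (3,4)+ 6/8 · (3,5)+ 6/6
Row 4: (4,0)# 3/3 · (4,1)# 5/5 · (4,2)# 4/5 · (4,3)+ 2/5 · (4,4)+ 4/5 · (4,5)+ 4/4 · (4,6)+ 2/2
The smallest same-type fraction is 2/5 at (1,3), which reduces to 2/5. Any threshold above that leaves this agent unsatisfied.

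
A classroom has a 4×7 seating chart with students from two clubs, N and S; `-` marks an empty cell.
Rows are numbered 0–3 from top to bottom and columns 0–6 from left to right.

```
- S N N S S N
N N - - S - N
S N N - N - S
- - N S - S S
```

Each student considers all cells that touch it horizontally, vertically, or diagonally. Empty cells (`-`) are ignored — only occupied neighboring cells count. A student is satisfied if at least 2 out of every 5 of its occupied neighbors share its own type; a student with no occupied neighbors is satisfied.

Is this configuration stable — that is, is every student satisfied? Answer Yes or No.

Row 0: (0,1)S 0/3 unhappy · (0,2)N 2/3 ok · (0,3)N 1/3 unhappy · (0,4)S 2/3 ok · (0,5)S 2/4 ok · (0,6)N 1/2 ok
Row 1: (1,0)N 2/4 ok · (1,1)N 4/6 ok · (1,4)S 2/4 ok · (1,6)N 1/3 unhappy
Row 2: (2,0)S 0/3 unhappy · (2,1)N 4/5 ok · (2,2)N 3/4 ok · (2,4)N 0/3 unhappy · (2,6)S 2/3 ok
Row 3: (3,2)N 2/3 ok · (3,3)S 0/3 unhappy · (3,5)S 2/3 ok · (3,6)S 2/2 ok
For instance (0,1) has only 0/3 same-type neighbors, below 2/5.

No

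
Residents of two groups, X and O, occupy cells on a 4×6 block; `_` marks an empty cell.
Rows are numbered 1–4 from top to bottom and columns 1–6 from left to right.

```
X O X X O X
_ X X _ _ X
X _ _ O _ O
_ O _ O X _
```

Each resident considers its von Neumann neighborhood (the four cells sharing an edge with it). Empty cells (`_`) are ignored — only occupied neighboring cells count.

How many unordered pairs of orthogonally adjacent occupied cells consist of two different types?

7

Scan each occupied cell's neighbors to the right and below so each pair is counted once.
Row 1: X(1,1)–O(1,2)≠ O(1,2)–X(1,3)≠ O(1,2)–X(2,2)≠ X(1,3)–X(1,4)= X(1,3)–X(2,3)= X(1,4)–O(1,5)≠ O(1,5)–X(1,6)≠ X(1,6)–X(2,6)=  → 5/8 unlike.
Row 2: X(2,2)–X(2,3)= X(2,6)–O(3,6)≠  → 1/2 unlike.
Row 3: O(3,4)–O(4,4)=  → 0/1 unlike.
Row 4: O(4,4)–X(4,5)≠  → 1/1 unlike.
Total adjacent occupied pairs: 12; unlike-type pairs: 7.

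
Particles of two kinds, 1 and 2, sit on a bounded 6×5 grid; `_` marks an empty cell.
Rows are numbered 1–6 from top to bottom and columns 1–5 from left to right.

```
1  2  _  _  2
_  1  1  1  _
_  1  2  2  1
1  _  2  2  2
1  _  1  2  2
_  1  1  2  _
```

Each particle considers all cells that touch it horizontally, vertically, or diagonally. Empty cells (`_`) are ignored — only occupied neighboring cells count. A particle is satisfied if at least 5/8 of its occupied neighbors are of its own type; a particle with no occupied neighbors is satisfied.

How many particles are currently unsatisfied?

13

(1,1)1 1/2 ✗
(1,2)2 0/3 ✗
(1,5)2 0/1 ✗
(2,2)1 3/5 ✗
(2,3)1 3/6 ✗
(2,4)1 2/5 ✗
(3,2)1 3/5 ✗
(3,3)2 3/7 ✗
(3,4)2 4/7 ✗
(3,5)1 1/4 ✗
(4,1)1 2/2 ✓
(4,3)2 4/6 ✓
(4,4)2 6/8 ✓
(4,5)2 4/5 ✓
(5,1)1 2/2 ✓
(5,3)1 2/6 ✗
(5,4)2 5/7 ✓
(5,5)2 4/4 ✓
(6,2)1 3/3 ✓
(6,3)1 2/4 ✗
(6,4)2 2/4 ✗
Unsatisfied: (1,1), (1,2), (1,5), (2,2), (2,3), (2,4), (3,2), (3,3), (3,4), (3,5), (5,3), (6,3), (6,4) — 13 in total.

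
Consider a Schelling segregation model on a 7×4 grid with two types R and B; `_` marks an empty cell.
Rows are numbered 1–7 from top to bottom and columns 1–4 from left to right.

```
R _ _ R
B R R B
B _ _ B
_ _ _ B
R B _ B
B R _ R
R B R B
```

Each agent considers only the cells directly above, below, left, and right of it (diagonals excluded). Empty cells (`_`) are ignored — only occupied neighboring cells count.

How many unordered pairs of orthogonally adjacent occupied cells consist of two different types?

15

Scan each occupied cell's neighbors to the right and below so each pair is counted once.
Row 1: R(1,1)–B(2,1)≠ R(1,4)–B(2,4)≠  → 2/2 unlike.
Row 2: B(2,1)–R(2,2)≠ B(2,1)–B(3,1)= R(2,2)–R(2,3)= R(2,3)–B(2,4)≠ B(2,4)–B(3,4)=  → 2/5 unlike.
Row 3: B(3,4)–B(4,4)=  → 0/1 unlike.
Row 4: B(4,4)–B(5,4)=  → 0/1 unlike.
Row 5: R(5,1)–B(5,2)≠ R(5,1)–B(6,1)≠ B(5,2)–R(6,2)≠ B(5,4)–R(6,4)≠  → 4/4 unlike.
Row 6: B(6,1)–R(6,2)≠ B(6,1)–R(7,1)≠ R(6,2)–B(7,2)≠ R(6,4)–B(7,4)≠  → 4/4 unlike.
Row 7: R(7,1)–B(7,2)≠ B(7,2)–R(7,3)≠ R(7,3)–B(7,4)≠  → 3/3 unlike.
Total adjacent occupied pairs: 20; unlike-type pairs: 15.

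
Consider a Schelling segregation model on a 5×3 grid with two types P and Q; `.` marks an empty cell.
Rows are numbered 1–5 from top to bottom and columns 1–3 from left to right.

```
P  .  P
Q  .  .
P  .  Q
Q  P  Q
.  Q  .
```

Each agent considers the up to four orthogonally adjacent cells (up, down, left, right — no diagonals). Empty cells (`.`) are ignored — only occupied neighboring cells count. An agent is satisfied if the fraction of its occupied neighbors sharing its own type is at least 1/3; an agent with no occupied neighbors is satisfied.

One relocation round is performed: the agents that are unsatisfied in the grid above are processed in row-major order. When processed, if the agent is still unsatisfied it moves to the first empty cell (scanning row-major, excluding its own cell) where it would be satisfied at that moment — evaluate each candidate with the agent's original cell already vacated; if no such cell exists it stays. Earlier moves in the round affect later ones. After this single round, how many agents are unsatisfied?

Initially unsatisfied (in order): (1,1), (2,1), (3,1), (4,1), (4,2), (5,2).
  (1,1) → (1,2).
  (2,1) → (2,3).
  (3,1) → (1,1).
  (4,1) → (2,2).
  (4,2) → (2,1).
  (5,2): now satisfied by earlier moves; stays.
Resulting grid:
P P P
P Q Q
. . Q
. . Q
. Q .
All satisfied now.

0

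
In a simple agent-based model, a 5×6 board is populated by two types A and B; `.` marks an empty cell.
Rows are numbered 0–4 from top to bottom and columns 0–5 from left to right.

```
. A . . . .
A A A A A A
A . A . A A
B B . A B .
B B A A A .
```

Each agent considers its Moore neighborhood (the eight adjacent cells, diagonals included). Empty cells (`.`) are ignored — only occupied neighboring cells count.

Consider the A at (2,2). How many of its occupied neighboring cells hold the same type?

Occupied neighbors of (2,2): (1,1)=A, (1,2)=A, (1,3)=A, (3,1)=B, (3,3)=A.
Same type (A): 4 of 5.

4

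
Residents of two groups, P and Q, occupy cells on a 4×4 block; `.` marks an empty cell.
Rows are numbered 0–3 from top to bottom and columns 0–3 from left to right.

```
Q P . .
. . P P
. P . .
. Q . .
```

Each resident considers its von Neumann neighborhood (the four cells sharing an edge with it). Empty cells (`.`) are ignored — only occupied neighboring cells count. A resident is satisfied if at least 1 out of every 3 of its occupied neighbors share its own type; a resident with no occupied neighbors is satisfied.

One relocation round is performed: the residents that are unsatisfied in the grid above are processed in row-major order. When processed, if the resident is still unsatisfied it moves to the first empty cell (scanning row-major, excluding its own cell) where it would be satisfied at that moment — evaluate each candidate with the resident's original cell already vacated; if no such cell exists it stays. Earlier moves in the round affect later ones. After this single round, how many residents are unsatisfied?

1

Initially unsatisfied (in order): (0,0), (0,1), (2,1), (3,1).
  (0,0) → (1,0).
  (0,1): now satisfied by earlier moves; stays.
  (2,1) → (0,0).
  (3,1): now satisfied by earlier moves; stays.
Resulting grid:
P P . .
Q . P P
. . . .
. Q . .
Unsatisfied now: (1,0).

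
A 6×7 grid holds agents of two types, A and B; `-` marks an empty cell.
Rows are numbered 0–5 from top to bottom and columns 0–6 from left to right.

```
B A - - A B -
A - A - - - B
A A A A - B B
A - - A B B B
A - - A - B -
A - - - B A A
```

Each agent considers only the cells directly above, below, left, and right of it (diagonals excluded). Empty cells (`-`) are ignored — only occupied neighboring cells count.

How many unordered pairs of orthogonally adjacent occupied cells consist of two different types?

Scan each occupied cell's neighbors to the right and below so each pair is counted once.
Row 0: B(0,0)–A(0,1)≠ B(0,0)–A(1,0)≠ A(0,4)–B(0,5)≠  → 3/3 unlike.
Row 1: A(1,0)–A(2,0)= A(1,2)–A(2,2)= B(1,6)–B(2,6)=  → 0/3 unlike.
Row 2: A(2,0)–A(2,1)= A(2,0)–A(3,0)= A(2,1)–A(2,2)= A(2,2)–A(2,3)= A(2,3)–A(3,3)= B(2,5)–B(2,6)= B(2,5)–B(3,5)= B(2,6)–B(3,6)=  → 0/8 unlike.
Row 3: A(3,0)–A(4,0)= A(3,3)–B(3,4)≠ A(3,3)–A(4,3)= B(3,4)–B(3,5)= B(3,5)–B(3,6)= B(3,5)–B(4,5)=  → 1/6 unlike.
Row 4: A(4,0)–A(5,0)= B(4,5)–A(5,5)≠  → 1/2 unlike.
Row 5: B(5,4)–A(5,5)≠ A(5,5)–A(5,6)=  → 1/2 unlike.
Total adjacent occupied pairs: 24; unlike-type pairs: 6.

6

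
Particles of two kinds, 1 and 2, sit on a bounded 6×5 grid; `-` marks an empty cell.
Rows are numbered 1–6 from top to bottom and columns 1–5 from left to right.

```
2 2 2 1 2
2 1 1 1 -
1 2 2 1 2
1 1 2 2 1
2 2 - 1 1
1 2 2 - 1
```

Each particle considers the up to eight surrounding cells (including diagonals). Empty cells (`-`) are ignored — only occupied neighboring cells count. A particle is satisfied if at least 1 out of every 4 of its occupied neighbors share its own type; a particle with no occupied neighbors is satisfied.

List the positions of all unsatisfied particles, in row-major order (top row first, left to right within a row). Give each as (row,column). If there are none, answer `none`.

(1,3), (1,5), (6,1)

(1,1)2 2/3 ✓
(1,2)2 3/5 ✓
(1,3)2 1/5 ✗
(1,4)1 2/4 ✓
(1,5)2 0/2 ✗
(2,1)2 3/5 ✓
(2,2)1 2/8 ✓
(2,3)1 4/8 ✓
(2,4)1 3/7 ✓
(3,1)1 3/5 ✓
(3,2)2 3/8 ✓
(3,3)2 3/8 ✓
(3,4)1 3/7 ✓
(3,5)2 1/4 ✓
(4,1)1 2/5 ✓
(4,2)1 2/7 ✓
(4,3)2 4/7 ✓
(4,4)2 3/7 ✓
(4,5)1 3/5 ✓
(5,1)2 2/5 ✓
(5,2)2 4/7 ✓
(5,4)1 3/6 ✓
(5,5)1 3/4 ✓
(6,1)1 0/3 ✗
(6,2)2 3/4 ✓
(6,3)2 2/3 ✓
(6,5)1 2/2 ✓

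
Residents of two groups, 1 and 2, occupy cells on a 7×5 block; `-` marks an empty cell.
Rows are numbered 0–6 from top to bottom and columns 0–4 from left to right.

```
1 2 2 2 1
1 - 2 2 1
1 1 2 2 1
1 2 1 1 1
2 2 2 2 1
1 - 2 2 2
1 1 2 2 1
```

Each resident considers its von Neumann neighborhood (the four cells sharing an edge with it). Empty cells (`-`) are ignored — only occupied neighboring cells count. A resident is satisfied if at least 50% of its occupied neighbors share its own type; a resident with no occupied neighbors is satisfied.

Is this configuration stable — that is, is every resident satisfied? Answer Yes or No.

No

(0,0)1 1/2 satisfied
(0,1)2 1/2 satisfied
(0,2)2 3/3 satisfied
(0,3)2 2/3 satisfied
(0,4)1 1/2 satisfied
(1,0)1 2/2 satisfied
(1,2)2 3/3 satisfied
(1,3)2 3/4 satisfied
(1,4)1 2/3 satisfied
(2,0)1 3/3 satisfied
(2,1)1 1/3 not
(2,2)2 2/4 satisfied
(2,3)2 2/4 satisfied
(2,4)1 2/3 satisfied
(3,0)1 1/3 not
(3,1)2 1/4 not
(3,2)1 1/4 not
(3,3)1 2/4 satisfied
(3,4)1 3/3 satisfied
(4,0)2 1/3 not
(4,1)2 3/3 satisfied
(4,2)2 3/4 satisfied
(4,3)2 2/4 satisfied
(4,4)1 1/3 not
(5,0)1 1/2 satisfied
(5,2)2 3/3 satisfied
(5,3)2 4/4 satisfied
(5,4)2 1/3 not
(6,0)1 2/2 satisfied
(6,1)1 1/2 satisfied
(6,2)2 2/3 satisfied
(6,3)2 2/3 satisfied
(6,4)1 0/2 not
For instance (2,1) has only 1/3 same-type neighbors, below 1/2.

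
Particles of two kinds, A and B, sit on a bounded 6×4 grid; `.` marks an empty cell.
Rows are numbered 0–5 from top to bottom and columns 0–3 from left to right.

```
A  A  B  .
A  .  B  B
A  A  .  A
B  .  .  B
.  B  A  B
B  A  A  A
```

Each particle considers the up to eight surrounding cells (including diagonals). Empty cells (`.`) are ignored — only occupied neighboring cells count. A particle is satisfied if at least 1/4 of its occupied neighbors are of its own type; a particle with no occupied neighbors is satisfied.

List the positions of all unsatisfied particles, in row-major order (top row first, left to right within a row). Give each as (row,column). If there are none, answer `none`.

(2,3)

(0,0)A 2/2 ✓
(0,1)A 2/4 ✓
(0,2)B 2/3 ✓
(1,0)A 4/4 ✓
(1,2)B 2/5 ✓
(1,3)B 2/3 ✓
(2,0)A 2/3 ✓
(2,1)A 2/4 ✓
(2,3)A 0/3 ✗
(3,0)B 1/3 ✓
(3,3)B 1/3 ✓
(4,1)B 2/5 ✓
(4,2)A 3/6 ✓
(4,3)B 1/4 ✓
(5,0)B 1/2 ✓
(5,1)A 2/4 ✓
(5,2)A 3/5 ✓
(5,3)A 2/3 ✓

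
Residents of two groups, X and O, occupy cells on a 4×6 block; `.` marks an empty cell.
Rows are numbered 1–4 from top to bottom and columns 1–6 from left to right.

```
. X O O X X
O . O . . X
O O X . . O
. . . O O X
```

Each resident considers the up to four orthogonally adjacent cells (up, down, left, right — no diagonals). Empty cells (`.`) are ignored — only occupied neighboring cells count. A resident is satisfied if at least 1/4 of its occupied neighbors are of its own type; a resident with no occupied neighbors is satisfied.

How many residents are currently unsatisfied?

(1,2)X 0/1 not
(1,3)O 2/3 satisfied
(1,4)O 1/2 satisfied
(1,5)X 1/2 satisfied
(1,6)X 2/2 satisfied
(2,1)O 1/1 satisfied
(2,3)O 1/2 satisfied
(2,6)X 1/2 satisfied
(3,1)O 2/2 satisfied
(3,2)O 1/2 satisfied
(3,3)X 0/2 not
(3,6)O 0/2 not
(4,4)O 1/1 satisfied
(4,5)O 1/2 satisfied
(4,6)X 0/2 not
Unsatisfied: (1,2), (3,3), (3,6), (4,6) — 4 in total.

4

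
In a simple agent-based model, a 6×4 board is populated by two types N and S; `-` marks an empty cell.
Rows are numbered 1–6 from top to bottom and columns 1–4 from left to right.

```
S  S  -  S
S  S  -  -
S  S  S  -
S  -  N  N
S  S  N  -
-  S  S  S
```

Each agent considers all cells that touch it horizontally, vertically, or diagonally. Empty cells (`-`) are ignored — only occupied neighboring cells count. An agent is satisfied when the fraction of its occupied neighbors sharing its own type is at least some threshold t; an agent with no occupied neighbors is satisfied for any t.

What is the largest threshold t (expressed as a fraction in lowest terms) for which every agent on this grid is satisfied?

(1,1)S 3/3
(1,2)S 3/3
(1,4)S — no occupied neighbors
(2,1)S 5/5
(2,2)S 6/6
(3,1)S 4/4
(3,2)S 5/6
(3,3)S 2/4
(4,1)S 4/4
(4,3)N 2/5
(4,4)N 2/3
(5,1)S 3/3
(5,2)S 4/6
(5,3)N 2/6
(6,2)S 3/4
(6,3)S 3/4
(6,4)S 1/2
The smallest same-type fraction is 2/6 at (5,3), which reduces to 1/3. Any threshold above that leaves this agent unsatisfied.

1/3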